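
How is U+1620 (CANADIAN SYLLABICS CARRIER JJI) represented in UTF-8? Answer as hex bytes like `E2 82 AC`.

E1 98 A0

U+1620 = 0x1620 = 5664 decimal. In range U+0800–U+FFFF → 3-byte form: 1110xxxx 10xxxxxx 10xxxxxx.
Binary (16 bits): 0001011000100000.
Split 4+6+6: 0001 | 011000 | 100000.
Byte 1: 11100001 = 0xE1.
Byte 2: 10011000 = 0x98.
Byte 3: 10100000 = 0xA0.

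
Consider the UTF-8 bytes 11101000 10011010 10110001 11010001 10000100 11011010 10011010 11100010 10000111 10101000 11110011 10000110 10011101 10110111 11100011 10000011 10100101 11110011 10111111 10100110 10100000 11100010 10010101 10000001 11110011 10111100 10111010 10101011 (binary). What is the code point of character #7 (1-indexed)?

U+FF9A0

Offset 0: leading byte 0xE8 = 11101000 → 3-byte char #1 = E8 9A B1.
Offset 3: leading byte 0xD1 = 11010001 → 2-byte char #2 = D1 84.
Offset 5: leading byte 0xDA = 11011010 → 2-byte char #3 = DA 9A.
Offset 7: leading byte 0xE2 = 11100010 → 3-byte char #4 = E2 87 A8.
Offset 10: leading byte 0xF3 = 11110011 → 4-byte char #5 = F3 86 9D B7.
Offset 14: leading byte 0xE3 = 11100011 → 3-byte char #6 = E3 83 A5.
Offset 17: leading byte 0xF3 = 11110011 → 4-byte char #7 = F3 BF A6 A0.
Leading byte 0xF3 = 11110011 matches 11110xxx → 4-byte sequence.
Byte 1: 0xF3 = 11110011, payload 011 (3 bits).
Byte 2: 0xBF = 10111111 (10xxxxxx ✓), payload 111111.
Byte 3: 0xA6 = 10100110 (10xxxxxx ✓), payload 100110.
Byte 4: 0xA0 = 10100000 (10xxxxxx ✓), payload 100000.
Concatenate: 011111111100110100000 = 0xFF9A0 (21 bits → U+FF9A0).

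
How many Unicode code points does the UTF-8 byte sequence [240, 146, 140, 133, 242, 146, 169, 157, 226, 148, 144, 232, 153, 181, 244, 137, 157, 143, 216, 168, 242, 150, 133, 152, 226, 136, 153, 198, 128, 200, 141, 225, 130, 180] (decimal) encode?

Byte at offset 0: 0xF0 = 11110000 → 4-byte char (#1). Advance 4.
Byte at offset 4: 0xF2 = 11110010 → 4-byte char (#2). Advance 4.
Byte at offset 8: 0xE2 = 11100010 → 3-byte char (#3). Advance 3.
Byte at offset 11: 0xE8 = 11101000 → 3-byte char (#4). Advance 3.
Byte at offset 14: 0xF4 = 11110100 → 4-byte char (#5). Advance 4.
Byte at offset 18: 0xD8 = 11011000 → 2-byte char (#6). Advance 2.
Byte at offset 20: 0xF2 = 11110010 → 4-byte char (#7). Advance 4.
Byte at offset 24: 0xE2 = 11100010 → 3-byte char (#8). Advance 3.
Byte at offset 27: 0xC6 = 11000110 → 2-byte char (#9). Advance 2.
Byte at offset 29: 0xC8 = 11001000 → 2-byte char (#10). Advance 2.
Byte at offset 31: 0xE1 = 11100001 → 3-byte char (#11). Advance 3.
Reached end at offset 34 after 11 code points.

11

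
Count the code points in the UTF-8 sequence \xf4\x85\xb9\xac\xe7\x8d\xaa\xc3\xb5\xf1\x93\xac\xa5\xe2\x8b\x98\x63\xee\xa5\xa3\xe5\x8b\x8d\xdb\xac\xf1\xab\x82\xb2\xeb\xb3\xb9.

Byte at offset 0: 0xF4 = 11110100 → 4-byte char (#1). Advance 4.
Byte at offset 4: 0xE7 = 11100111 → 3-byte char (#2). Advance 3.
Byte at offset 7: 0xC3 = 11000011 → 2-byte char (#3). Advance 2.
Byte at offset 9: 0xF1 = 11110001 → 4-byte char (#4). Advance 4.
Byte at offset 13: 0xE2 = 11100010 → 3-byte char (#5). Advance 3.
Byte at offset 16: 0x63 = 01100011 → 1-byte char (#6). Advance 1.
Byte at offset 17: 0xEE = 11101110 → 3-byte char (#7). Advance 3.
Byte at offset 20: 0xE5 = 11100101 → 3-byte char (#8). Advance 3.
Byte at offset 23: 0xDB = 11011011 → 2-byte char (#9). Advance 2.
Byte at offset 25: 0xF1 = 11110001 → 4-byte char (#10). Advance 4.
Byte at offset 29: 0xEB = 11101011 → 3-byte char (#11). Advance 3.
Reached end at offset 32 after 11 code points.

11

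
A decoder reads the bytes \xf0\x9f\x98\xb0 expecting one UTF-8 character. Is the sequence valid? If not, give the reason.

valid

Leading byte 0xF0 = 11110000 → 4-byte form.
Continuation bytes 0x9F=10011111, 0x98=10011000, 0xB0=10110000 all match 10xxxxxx.
Decoded value 0x1F630 is ≥ 0x10000 (shortest form) and not a surrogate.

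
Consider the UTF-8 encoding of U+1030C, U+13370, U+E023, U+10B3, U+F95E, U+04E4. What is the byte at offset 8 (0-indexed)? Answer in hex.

0xEE

U+1030C → 4-byte form F0 90 8C 8C at offsets 0–3.
U+13370 → 4-byte form F0 93 8D B0 at offsets 4–7.
U+E023 → 3-byte form EE 80 A3 at offsets 8–10.
Offset 8 falls in char 3's range; it's byte 1 of EE 80 A3 = 0xEE.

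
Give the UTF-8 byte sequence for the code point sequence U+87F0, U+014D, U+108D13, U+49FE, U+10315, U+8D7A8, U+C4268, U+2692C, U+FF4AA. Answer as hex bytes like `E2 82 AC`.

E8 9F B0 C5 8D F4 88 B4 93 E4 A7 BE F0 90 8C 95 F2 8D 9E A8 F3 84 89 A8 F0 A6 A4 AC F3 BF 92 AA

U+87F0: 3-byte form → E8 9F B0.
U+014D: 2-byte form → C5 8D.
U+108D13: 4-byte form → F4 88 B4 93.
U+49FE: 3-byte form → E4 A7 BE.
U+10315: 4-byte form → F0 90 8C 95.
U+8D7A8: 4-byte form → F2 8D 9E A8.
U+C4268: 4-byte form → F3 84 89 A8.
U+2692C: 4-byte form → F0 A6 A4 AC.
U+FF4AA: 4-byte form → F3 BF 92 AA.
Concatenated (32 bytes): E8 9F B0 C5 8D F4 88 B4 93 E4 A7 BE F0 90 8C 95 F2 8D 9E A8 F3 84 89 A8 F0 A6 A4 AC F3 BF 92 AA.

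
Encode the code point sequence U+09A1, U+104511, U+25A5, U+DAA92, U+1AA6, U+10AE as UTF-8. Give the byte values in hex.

U+09A1: 3-byte form → E0 A6 A1.
U+104511: 4-byte form → F4 84 94 91.
U+25A5: 3-byte form → E2 96 A5.
U+DAA92: 4-byte form → F3 9A AA 92.
U+1AA6: 3-byte form → E1 AA A6.
U+10AE: 3-byte form → E1 82 AE.
Concatenated (20 bytes): E0 A6 A1 F4 84 94 91 E2 96 A5 F3 9A AA 92 E1 AA A6 E1 82 AE.

E0 A6 A1 F4 84 94 91 E2 96 A5 F3 9A AA 92 E1 AA A6 E1 82 AE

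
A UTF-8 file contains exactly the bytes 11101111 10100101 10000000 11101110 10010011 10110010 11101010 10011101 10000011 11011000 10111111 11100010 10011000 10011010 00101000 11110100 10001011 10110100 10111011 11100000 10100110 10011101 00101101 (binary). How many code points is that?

Byte at offset 0: 0xEF = 11101111 → 3-byte char (#1). Advance 3.
Byte at offset 3: 0xEE = 11101110 → 3-byte char (#2). Advance 3.
Byte at offset 6: 0xEA = 11101010 → 3-byte char (#3). Advance 3.
Byte at offset 9: 0xD8 = 11011000 → 2-byte char (#4). Advance 2.
Byte at offset 11: 0xE2 = 11100010 → 3-byte char (#5). Advance 3.
Byte at offset 14: 0x28 = 00101000 → 1-byte char (#6). Advance 1.
Byte at offset 15: 0xF4 = 11110100 → 4-byte char (#7). Advance 4.
Byte at offset 19: 0xE0 = 11100000 → 3-byte char (#8). Advance 3.
Byte at offset 22: 0x2D = 00101101 → 1-byte char (#9). Advance 1.
Reached end at offset 23 after 9 code points.

9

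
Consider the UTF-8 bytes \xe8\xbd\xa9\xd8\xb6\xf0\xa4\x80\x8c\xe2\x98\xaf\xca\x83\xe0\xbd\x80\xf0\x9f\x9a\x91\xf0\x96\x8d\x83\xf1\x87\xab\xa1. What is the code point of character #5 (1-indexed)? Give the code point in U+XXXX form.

U+0283

Offset 0: leading byte 0xE8 = 11101000 → 3-byte char #1 = E8 BD A9.
Offset 3: leading byte 0xD8 = 11011000 → 2-byte char #2 = D8 B6.
Offset 5: leading byte 0xF0 = 11110000 → 4-byte char #3 = F0 A4 80 8C.
Offset 9: leading byte 0xE2 = 11100010 → 3-byte char #4 = E2 98 AF.
Offset 12: leading byte 0xCA = 11001010 → 2-byte char #5 = CA 83.
Leading byte 0xCA = 11001010 matches 110xxxxx → 2-byte sequence.
Byte 1: 0xCA = 11001010, payload 01010 (5 bits).
Byte 2: 0x83 = 10000011 (10xxxxxx ✓), payload 000011.
Concatenate: 01010000011 = 0x283 (11 bits → U+0283).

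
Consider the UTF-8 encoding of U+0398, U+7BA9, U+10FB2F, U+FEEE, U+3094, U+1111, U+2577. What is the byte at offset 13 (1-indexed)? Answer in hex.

1-indexed offset 13 is 0-indexed offset 12.
U+0398 → 2-byte form CE 98 at offsets 0–1.
U+7BA9 → 3-byte form E7 AE A9 at offsets 2–4.
U+10FB2F → 4-byte form F4 8F AC AF at offsets 5–8.
U+FEEE → 3-byte form EF BB AE at offsets 9–11.
U+3094 → 3-byte form E3 82 94 at offsets 12–14.
Offset 12 falls in char 5's range; it's byte 1 of E3 82 94 = 0xE3.

0xE3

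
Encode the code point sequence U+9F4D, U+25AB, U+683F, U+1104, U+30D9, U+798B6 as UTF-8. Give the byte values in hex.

U+9F4D: 3-byte form → E9 BD 8D.
U+25AB: 3-byte form → E2 96 AB.
U+683F: 3-byte form → E6 A0 BF.
U+1104: 3-byte form → E1 84 84.
U+30D9: 3-byte form → E3 83 99.
U+798B6: 4-byte form → F1 B9 A2 B6.
Concatenated (19 bytes): E9 BD 8D E2 96 AB E6 A0 BF E1 84 84 E3 83 99 F1 B9 A2 B6.

E9 BD 8D E2 96 AB E6 A0 BF E1 84 84 E3 83 99 F1 B9 A2 B6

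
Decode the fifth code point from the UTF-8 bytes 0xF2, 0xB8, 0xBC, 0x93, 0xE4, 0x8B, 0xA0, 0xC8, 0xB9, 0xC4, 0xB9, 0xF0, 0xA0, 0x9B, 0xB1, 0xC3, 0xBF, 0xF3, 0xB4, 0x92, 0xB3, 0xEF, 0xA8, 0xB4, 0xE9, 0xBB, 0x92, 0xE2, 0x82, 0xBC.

U+206F1

Offset 0: leading byte 0xF2 = 11110010 → 4-byte char #1 = F2 B8 BC 93.
Offset 4: leading byte 0xE4 = 11100100 → 3-byte char #2 = E4 8B A0.
Offset 7: leading byte 0xC8 = 11001000 → 2-byte char #3 = C8 B9.
Offset 9: leading byte 0xC4 = 11000100 → 2-byte char #4 = C4 B9.
Offset 11: leading byte 0xF0 = 11110000 → 4-byte char #5 = F0 A0 9B B1.
Leading byte 0xF0 = 11110000 matches 11110xxx → 4-byte sequence.
Byte 1: 0xF0 = 11110000, payload 000 (3 bits).
Byte 2: 0xA0 = 10100000 (10xxxxxx ✓), payload 100000.
Byte 3: 0x9B = 10011011 (10xxxxxx ✓), payload 011011.
Byte 4: 0xB1 = 10110001 (10xxxxxx ✓), payload 110001.
Concatenate: 000100000011011110001 = 0x206F1 (21 bits → U+206F1).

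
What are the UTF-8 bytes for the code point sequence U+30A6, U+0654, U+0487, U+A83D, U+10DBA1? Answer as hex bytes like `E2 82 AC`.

E3 82 A6 D9 94 D2 87 EA A0 BD F4 8D AE A1

U+30A6: 3-byte form → E3 82 A6.
U+0654: 2-byte form → D9 94.
U+0487: 2-byte form → D2 87.
U+A83D: 3-byte form → EA A0 BD.
U+10DBA1: 4-byte form → F4 8D AE A1.
Concatenated (14 bytes): E3 82 A6 D9 94 D2 87 EA A0 BD F4 8D AE A1.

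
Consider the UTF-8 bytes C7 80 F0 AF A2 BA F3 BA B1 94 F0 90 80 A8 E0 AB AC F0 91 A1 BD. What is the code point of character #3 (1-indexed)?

Offset 0: leading byte 0xC7 = 11000111 → 2-byte char #1 = C7 80.
Offset 2: leading byte 0xF0 = 11110000 → 4-byte char #2 = F0 AF A2 BA.
Offset 6: leading byte 0xF3 = 11110011 → 4-byte char #3 = F3 BA B1 94.
Leading byte 0xF3 = 11110011 matches 11110xxx → 4-byte sequence.
Byte 1: 0xF3 = 11110011, payload 011 (3 bits).
Byte 2: 0xBA = 10111010 (10xxxxxx ✓), payload 111010.
Byte 3: 0xB1 = 10110001 (10xxxxxx ✓), payload 110001.
Byte 4: 0x94 = 10010100 (10xxxxxx ✓), payload 010100.
Concatenate: 011111010110001010100 = 0xFAC54 (21 bits → U+FAC54).

U+FAC54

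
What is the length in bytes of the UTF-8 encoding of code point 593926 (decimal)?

4

U+91006 = 0x91006. UTF-8 uses 1 byte below 0x80, 2 below 0x800, 3 below 0x10000, 4 up to 0x10FFFF. 0x91006 is in U+10000–U+10FFFF → 4 bytes.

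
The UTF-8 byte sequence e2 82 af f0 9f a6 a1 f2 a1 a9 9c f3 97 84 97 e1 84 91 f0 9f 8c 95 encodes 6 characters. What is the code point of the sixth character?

U+1F315

Offset 0: leading byte 0xE2 = 11100010 → 3-byte char #1 = E2 82 AF.
Offset 3: leading byte 0xF0 = 11110000 → 4-byte char #2 = F0 9F A6 A1.
Offset 7: leading byte 0xF2 = 11110010 → 4-byte char #3 = F2 A1 A9 9C.
Offset 11: leading byte 0xF3 = 11110011 → 4-byte char #4 = F3 97 84 97.
Offset 15: leading byte 0xE1 = 11100001 → 3-byte char #5 = E1 84 91.
Offset 18: leading byte 0xF0 = 11110000 → 4-byte char #6 = F0 9F 8C 95.
Leading byte 0xF0 = 11110000 matches 11110xxx → 4-byte sequence.
Byte 1: 0xF0 = 11110000, payload 000 (3 bits).
Byte 2: 0x9F = 10011111 (10xxxxxx ✓), payload 011111.
Byte 3: 0x8C = 10001100 (10xxxxxx ✓), payload 001100.
Byte 4: 0x95 = 10010101 (10xxxxxx ✓), payload 010101.
Concatenate: 000011111001100010101 = 0x1F315 (21 bits → U+1F315).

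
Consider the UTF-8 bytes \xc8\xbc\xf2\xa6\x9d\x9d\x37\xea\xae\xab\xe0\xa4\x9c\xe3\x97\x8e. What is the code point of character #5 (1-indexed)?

U+091C

Offset 0: leading byte 0xC8 = 11001000 → 2-byte char #1 = C8 BC.
Offset 2: leading byte 0xF2 = 11110010 → 4-byte char #2 = F2 A6 9D 9D.
Offset 6: leading byte 0x37 = 00110111 → 1-byte char #3 = 37.
Offset 7: leading byte 0xEA = 11101010 → 3-byte char #4 = EA AE AB.
Offset 10: leading byte 0xE0 = 11100000 → 3-byte char #5 = E0 A4 9C.
Leading byte 0xE0 = 11100000 matches 1110xxxx → 3-byte sequence.
Byte 1: 0xE0 = 11100000, payload 0000 (4 bits).
Byte 2: 0xA4 = 10100100 (10xxxxxx ✓), payload 100100.
Byte 3: 0x9C = 10011100 (10xxxxxx ✓), payload 011100.
Concatenate: 0000100100011100 = 0x91C (16 bits → U+091C).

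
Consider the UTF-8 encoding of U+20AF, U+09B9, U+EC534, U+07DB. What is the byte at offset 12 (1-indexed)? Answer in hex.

1-indexed offset 12 is 0-indexed offset 11.
U+20AF → 3-byte form E2 82 AF at offsets 0–2.
U+09B9 → 3-byte form E0 A6 B9 at offsets 3–5.
U+EC534 → 4-byte form F3 AC 94 B4 at offsets 6–9.
U+07DB → 2-byte form DF 9B at offsets 10–11.
Offset 11 falls in char 4's range; it's byte 2 of DF 9B = 0x9B.

0x9B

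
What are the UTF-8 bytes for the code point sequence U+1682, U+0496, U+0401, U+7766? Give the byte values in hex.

E1 9A 82 D2 96 D0 81 E7 9D A6

U+1682: 3-byte form → E1 9A 82.
U+0496: 2-byte form → D2 96.
U+0401: 2-byte form → D0 81.
U+7766: 3-byte form → E7 9D A6.
Concatenated (10 bytes): E1 9A 82 D2 96 D0 81 E7 9D A6.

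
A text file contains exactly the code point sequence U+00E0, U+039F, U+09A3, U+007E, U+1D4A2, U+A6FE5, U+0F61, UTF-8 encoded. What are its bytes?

U+00E0: 2-byte form → C3 A0.
U+039F: 2-byte form → CE 9F.
U+09A3: 3-byte form → E0 A6 A3.
U+007E: 1-byte form → 7E.
U+1D4A2: 4-byte form → F0 9D 92 A2.
U+A6FE5: 4-byte form → F2 A6 BF A5.
U+0F61: 3-byte form → E0 BD A1.
Concatenated (19 bytes): C3 A0 CE 9F E0 A6 A3 7E F0 9D 92 A2 F2 A6 BF A5 E0 BD A1.

C3 A0 CE 9F E0 A6 A3 7E F0 9D 92 A2 F2 A6 BF A5 E0 BD A1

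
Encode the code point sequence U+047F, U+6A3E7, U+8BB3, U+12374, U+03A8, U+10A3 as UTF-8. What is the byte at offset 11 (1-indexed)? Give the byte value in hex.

1-indexed offset 11 is 0-indexed offset 10.
U+047F → 2-byte form D1 BF at offsets 0–1.
U+6A3E7 → 4-byte form F1 AA 8F A7 at offsets 2–5.
U+8BB3 → 3-byte form E8 AE B3 at offsets 6–8.
U+12374 → 4-byte form F0 92 8D B4 at offsets 9–12.
Offset 10 falls in char 4's range; it's byte 2 of F0 92 8D B4 = 0x92.

0x92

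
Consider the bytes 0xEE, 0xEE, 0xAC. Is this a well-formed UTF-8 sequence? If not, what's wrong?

Leading byte 0xEE = 11101110 → 3-byte form.
Byte 2 is 0xEE = 11101110, which is not 10xxxxxx — expected a continuation byte.

invalid (non-continuation byte where continuation expected)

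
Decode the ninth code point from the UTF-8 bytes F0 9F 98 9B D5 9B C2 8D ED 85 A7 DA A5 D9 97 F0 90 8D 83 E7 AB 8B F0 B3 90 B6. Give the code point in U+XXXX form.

U+33436

Offset 0: leading byte 0xF0 = 11110000 → 4-byte char #1 = F0 9F 98 9B.
Offset 4: leading byte 0xD5 = 11010101 → 2-byte char #2 = D5 9B.
Offset 6: leading byte 0xC2 = 11000010 → 2-byte char #3 = C2 8D.
Offset 8: leading byte 0xED = 11101101 → 3-byte char #4 = ED 85 A7.
Offset 11: leading byte 0xDA = 11011010 → 2-byte char #5 = DA A5.
Offset 13: leading byte 0xD9 = 11011001 → 2-byte char #6 = D9 97.
Offset 15: leading byte 0xF0 = 11110000 → 4-byte char #7 = F0 90 8D 83.
Offset 19: leading byte 0xE7 = 11100111 → 3-byte char #8 = E7 AB 8B.
Offset 22: leading byte 0xF0 = 11110000 → 4-byte char #9 = F0 B3 90 B6.
Leading byte 0xF0 = 11110000 matches 11110xxx → 4-byte sequence.
Byte 1: 0xF0 = 11110000, payload 000 (3 bits).
Byte 2: 0xB3 = 10110011 (10xxxxxx ✓), payload 110011.
Byte 3: 0x90 = 10010000 (10xxxxxx ✓), payload 010000.
Byte 4: 0xB6 = 10110110 (10xxxxxx ✓), payload 110110.
Concatenate: 000110011010000110110 = 0x33436 (21 bits → U+33436).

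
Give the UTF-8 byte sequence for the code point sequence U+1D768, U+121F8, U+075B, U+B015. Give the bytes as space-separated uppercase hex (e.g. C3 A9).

U+1D768: 4-byte form → F0 9D 9D A8.
U+121F8: 4-byte form → F0 92 87 B8.
U+075B: 2-byte form → DD 9B.
U+B015: 3-byte form → EB 80 95.
Concatenated (13 bytes): F0 9D 9D A8 F0 92 87 B8 DD 9B EB 80 95.

F0 9D 9D A8 F0 92 87 B8 DD 9B EB 80 95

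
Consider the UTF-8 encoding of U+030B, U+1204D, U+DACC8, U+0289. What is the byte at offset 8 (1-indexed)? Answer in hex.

1-indexed offset 8 is 0-indexed offset 7.
U+030B → 2-byte form CC 8B at offsets 0–1.
U+1204D → 4-byte form F0 92 81 8D at offsets 2–5.
U+DACC8 → 4-byte form F3 9A B3 88 at offsets 6–9.
Offset 7 falls in char 3's range; it's byte 2 of F3 9A B3 88 = 0x9A.

0x9A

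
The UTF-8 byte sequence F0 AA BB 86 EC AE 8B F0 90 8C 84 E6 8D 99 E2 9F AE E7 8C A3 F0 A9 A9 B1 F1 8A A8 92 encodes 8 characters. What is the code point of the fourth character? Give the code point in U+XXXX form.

Offset 0: leading byte 0xF0 = 11110000 → 4-byte char #1 = F0 AA BB 86.
Offset 4: leading byte 0xEC = 11101100 → 3-byte char #2 = EC AE 8B.
Offset 7: leading byte 0xF0 = 11110000 → 4-byte char #3 = F0 90 8C 84.
Offset 11: leading byte 0xE6 = 11100110 → 3-byte char #4 = E6 8D 99.
Leading byte 0xE6 = 11100110 matches 1110xxxx → 3-byte sequence.
Byte 1: 0xE6 = 11100110, payload 0110 (4 bits).
Byte 2: 0x8D = 10001101 (10xxxxxx ✓), payload 001101.
Byte 3: 0x99 = 10011001 (10xxxxxx ✓), payload 011001.
Concatenate: 0110001101011001 = 0x6359 (16 bits → U+6359).

U+6359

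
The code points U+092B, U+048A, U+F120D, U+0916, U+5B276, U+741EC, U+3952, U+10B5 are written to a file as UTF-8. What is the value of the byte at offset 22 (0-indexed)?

U+092B → 3-byte form E0 A4 AB at offsets 0–2.
U+048A → 2-byte form D2 8A at offsets 3–4.
U+F120D → 4-byte form F3 B1 88 8D at offsets 5–8.
U+0916 → 3-byte form E0 A4 96 at offsets 9–11.
U+5B276 → 4-byte form F1 9B 89 B6 at offsets 12–15.
U+741EC → 4-byte form F1 B4 87 AC at offsets 16–19.
U+3952 → 3-byte form E3 A5 92 at offsets 20–22.
Offset 22 falls in char 7's range; it's byte 3 of E3 A5 92 = 0x92.

0x92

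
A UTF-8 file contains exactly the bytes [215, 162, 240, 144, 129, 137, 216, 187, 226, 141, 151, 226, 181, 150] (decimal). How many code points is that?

5

Byte at offset 0: 0xD7 = 11010111 → 2-byte char (#1). Advance 2.
Byte at offset 2: 0xF0 = 11110000 → 4-byte char (#2). Advance 4.
Byte at offset 6: 0xD8 = 11011000 → 2-byte char (#3). Advance 2.
Byte at offset 8: 0xE2 = 11100010 → 3-byte char (#4). Advance 3.
Byte at offset 11: 0xE2 = 11100010 → 3-byte char (#5). Advance 3.
Reached end at offset 14 after 5 code points.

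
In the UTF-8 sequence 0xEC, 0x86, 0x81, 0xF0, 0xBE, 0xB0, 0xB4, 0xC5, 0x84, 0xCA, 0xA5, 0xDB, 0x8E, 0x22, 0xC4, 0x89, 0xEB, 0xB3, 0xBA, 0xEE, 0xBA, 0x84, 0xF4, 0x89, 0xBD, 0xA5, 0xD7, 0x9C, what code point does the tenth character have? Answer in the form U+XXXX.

U+109F65

Offset 0: leading byte 0xEC = 11101100 → 3-byte char #1 = EC 86 81.
Offset 3: leading byte 0xF0 = 11110000 → 4-byte char #2 = F0 BE B0 B4.
Offset 7: leading byte 0xC5 = 11000101 → 2-byte char #3 = C5 84.
Offset 9: leading byte 0xCA = 11001010 → 2-byte char #4 = CA A5.
Offset 11: leading byte 0xDB = 11011011 → 2-byte char #5 = DB 8E.
Offset 13: leading byte 0x22 = 00100010 → 1-byte char #6 = 22.
Offset 14: leading byte 0xC4 = 11000100 → 2-byte char #7 = C4 89.
Offset 16: leading byte 0xEB = 11101011 → 3-byte char #8 = EB B3 BA.
Offset 19: leading byte 0xEE = 11101110 → 3-byte char #9 = EE BA 84.
Offset 22: leading byte 0xF4 = 11110100 → 4-byte char #10 = F4 89 BD A5.
Leading byte 0xF4 = 11110100 matches 11110xxx → 4-byte sequence.
Byte 1: 0xF4 = 11110100, payload 100 (3 bits).
Byte 2: 0x89 = 10001001 (10xxxxxx ✓), payload 001001.
Byte 3: 0xBD = 10111101 (10xxxxxx ✓), payload 111101.
Byte 4: 0xA5 = 10100101 (10xxxxxx ✓), payload 100101.
Concatenate: 100001001111101100101 = 0x109F65 (21 bits → U+109F65).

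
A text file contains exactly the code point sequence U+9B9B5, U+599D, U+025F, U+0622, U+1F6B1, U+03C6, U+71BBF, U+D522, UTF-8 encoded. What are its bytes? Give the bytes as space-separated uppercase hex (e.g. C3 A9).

U+9B9B5: 4-byte form → F2 9B A6 B5.
U+599D: 3-byte form → E5 A6 9D.
U+025F: 2-byte form → C9 9F.
U+0622: 2-byte form → D8 A2.
U+1F6B1: 4-byte form → F0 9F 9A B1.
U+03C6: 2-byte form → CF 86.
U+71BBF: 4-byte form → F1 B1 AE BF.
U+D522: 3-byte form → ED 94 A2.
Concatenated (24 bytes): F2 9B A6 B5 E5 A6 9D C9 9F D8 A2 F0 9F 9A B1 CF 86 F1 B1 AE BF ED 94 A2.

F2 9B A6 B5 E5 A6 9D C9 9F D8 A2 F0 9F 9A B1 CF 86 F1 B1 AE BF ED 94 A2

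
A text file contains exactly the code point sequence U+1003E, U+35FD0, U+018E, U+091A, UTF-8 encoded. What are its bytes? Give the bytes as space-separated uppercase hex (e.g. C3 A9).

U+1003E: 4-byte form → F0 90 80 BE.
U+35FD0: 4-byte form → F0 B5 BF 90.
U+018E: 2-byte form → C6 8E.
U+091A: 3-byte form → E0 A4 9A.
Concatenated (13 bytes): F0 90 80 BE F0 B5 BF 90 C6 8E E0 A4 9A.

F0 90 80 BE F0 B5 BF 90 C6 8E E0 A4 9A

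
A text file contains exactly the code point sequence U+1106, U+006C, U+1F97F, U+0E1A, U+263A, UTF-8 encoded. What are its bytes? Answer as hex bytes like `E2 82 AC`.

U+1106: 3-byte form → E1 84 86.
U+006C: 1-byte form → 6C.
U+1F97F: 4-byte form → F0 9F A5 BF.
U+0E1A: 3-byte form → E0 B8 9A.
U+263A: 3-byte form → E2 98 BA.
Concatenated (14 bytes): E1 84 86 6C F0 9F A5 BF E0 B8 9A E2 98 BA.

E1 84 86 6C F0 9F A5 BF E0 B8 9A E2 98 BA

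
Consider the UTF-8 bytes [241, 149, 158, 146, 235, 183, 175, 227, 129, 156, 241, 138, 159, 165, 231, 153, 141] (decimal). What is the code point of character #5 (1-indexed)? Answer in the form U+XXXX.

Offset 0: leading byte 0xF1 = 11110001 → 4-byte char #1 = F1 95 9E 92.
Offset 4: leading byte 0xEB = 11101011 → 3-byte char #2 = EB B7 AF.
Offset 7: leading byte 0xE3 = 11100011 → 3-byte char #3 = E3 81 9C.
Offset 10: leading byte 0xF1 = 11110001 → 4-byte char #4 = F1 8A 9F A5.
Offset 14: leading byte 0xE7 = 11100111 → 3-byte char #5 = E7 99 8D.
Leading byte 0xE7 = 11100111 matches 1110xxxx → 3-byte sequence.
Byte 1: 0xE7 = 11100111, payload 0111 (4 bits).
Byte 2: 0x99 = 10011001 (10xxxxxx ✓), payload 011001.
Byte 3: 0x8D = 10001101 (10xxxxxx ✓), payload 001101.
Concatenate: 0111011001001101 = 0x764D (16 bits → U+764D).

U+764D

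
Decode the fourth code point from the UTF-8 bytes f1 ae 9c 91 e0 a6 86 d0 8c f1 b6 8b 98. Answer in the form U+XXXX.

U+762D8

Offset 0: leading byte 0xF1 = 11110001 → 4-byte char #1 = F1 AE 9C 91.
Offset 4: leading byte 0xE0 = 11100000 → 3-byte char #2 = E0 A6 86.
Offset 7: leading byte 0xD0 = 11010000 → 2-byte char #3 = D0 8C.
Offset 9: leading byte 0xF1 = 11110001 → 4-byte char #4 = F1 B6 8B 98.
Leading byte 0xF1 = 11110001 matches 11110xxx → 4-byte sequence.
Byte 1: 0xF1 = 11110001, payload 001 (3 bits).
Byte 2: 0xB6 = 10110110 (10xxxxxx ✓), payload 110110.
Byte 3: 0x8B = 10001011 (10xxxxxx ✓), payload 001011.
Byte 4: 0x98 = 10011000 (10xxxxxx ✓), payload 011000.
Concatenate: 001110110001011011000 = 0x762D8 (21 bits → U+762D8).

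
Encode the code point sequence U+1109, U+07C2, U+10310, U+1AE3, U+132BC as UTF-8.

E1 84 89 DF 82 F0 90 8C 90 E1 AB A3 F0 93 8A BC

U+1109: 3-byte form → E1 84 89.
U+07C2: 2-byte form → DF 82.
U+10310: 4-byte form → F0 90 8C 90.
U+1AE3: 3-byte form → E1 AB A3.
U+132BC: 4-byte form → F0 93 8A BC.
Concatenated (16 bytes): E1 84 89 DF 82 F0 90 8C 90 E1 AB A3 F0 93 8A BC.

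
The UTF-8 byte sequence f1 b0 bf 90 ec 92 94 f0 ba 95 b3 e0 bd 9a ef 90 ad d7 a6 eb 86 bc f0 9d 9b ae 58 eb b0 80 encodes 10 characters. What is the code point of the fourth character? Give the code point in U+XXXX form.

Offset 0: leading byte 0xF1 = 11110001 → 4-byte char #1 = F1 B0 BF 90.
Offset 4: leading byte 0xEC = 11101100 → 3-byte char #2 = EC 92 94.
Offset 7: leading byte 0xF0 = 11110000 → 4-byte char #3 = F0 BA 95 B3.
Offset 11: leading byte 0xE0 = 11100000 → 3-byte char #4 = E0 BD 9A.
Leading byte 0xE0 = 11100000 matches 1110xxxx → 3-byte sequence.
Byte 1: 0xE0 = 11100000, payload 0000 (4 bits).
Byte 2: 0xBD = 10111101 (10xxxxxx ✓), payload 111101.
Byte 3: 0x9A = 10011010 (10xxxxxx ✓), payload 011010.
Concatenate: 0000111101011010 = 0xF5A (16 bits → U+0F5A).

U+0F5A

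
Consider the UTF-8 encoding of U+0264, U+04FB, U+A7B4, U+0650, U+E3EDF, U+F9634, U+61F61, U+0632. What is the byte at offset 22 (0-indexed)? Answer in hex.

0xB2

U+0264 → 2-byte form C9 A4 at offsets 0–1.
U+04FB → 2-byte form D3 BB at offsets 2–3.
U+A7B4 → 3-byte form EA 9E B4 at offsets 4–6.
U+0650 → 2-byte form D9 90 at offsets 7–8.
U+E3EDF → 4-byte form F3 A3 BB 9F at offsets 9–12.
U+F9634 → 4-byte form F3 B9 98 B4 at offsets 13–16.
U+61F61 → 4-byte form F1 A1 BD A1 at offsets 17–20.
U+0632 → 2-byte form D8 B2 at offsets 21–22.
Offset 22 falls in char 8's range; it's byte 2 of D8 B2 = 0xB2.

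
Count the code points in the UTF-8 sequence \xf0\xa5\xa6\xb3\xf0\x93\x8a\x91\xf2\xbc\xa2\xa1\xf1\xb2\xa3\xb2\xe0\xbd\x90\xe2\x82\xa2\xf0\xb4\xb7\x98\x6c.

8

Byte at offset 0: 0xF0 = 11110000 → 4-byte char (#1). Advance 4.
Byte at offset 4: 0xF0 = 11110000 → 4-byte char (#2). Advance 4.
Byte at offset 8: 0xF2 = 11110010 → 4-byte char (#3). Advance 4.
Byte at offset 12: 0xF1 = 11110001 → 4-byte char (#4). Advance 4.
Byte at offset 16: 0xE0 = 11100000 → 3-byte char (#5). Advance 3.
Byte at offset 19: 0xE2 = 11100010 → 3-byte char (#6). Advance 3.
Byte at offset 22: 0xF0 = 11110000 → 4-byte char (#7). Advance 4.
Byte at offset 26: 0x6C = 01101100 → 1-byte char (#8). Advance 1.
Reached end at offset 27 after 8 code points.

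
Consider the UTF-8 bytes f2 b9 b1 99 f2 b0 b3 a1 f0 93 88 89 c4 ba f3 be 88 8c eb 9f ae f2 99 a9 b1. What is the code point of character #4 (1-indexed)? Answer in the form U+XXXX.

Offset 0: leading byte 0xF2 = 11110010 → 4-byte char #1 = F2 B9 B1 99.
Offset 4: leading byte 0xF2 = 11110010 → 4-byte char #2 = F2 B0 B3 A1.
Offset 8: leading byte 0xF0 = 11110000 → 4-byte char #3 = F0 93 88 89.
Offset 12: leading byte 0xC4 = 11000100 → 2-byte char #4 = C4 BA.
Leading byte 0xC4 = 11000100 matches 110xxxxx → 2-byte sequence.
Byte 1: 0xC4 = 11000100, payload 00100 (5 bits).
Byte 2: 0xBA = 10111010 (10xxxxxx ✓), payload 111010.
Concatenate: 00100111010 = 0x13A (11 bits → U+013A).

U+013A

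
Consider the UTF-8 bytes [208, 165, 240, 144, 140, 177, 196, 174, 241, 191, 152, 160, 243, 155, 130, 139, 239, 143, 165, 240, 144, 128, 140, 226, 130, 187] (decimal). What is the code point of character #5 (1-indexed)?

U+DB08B

Offset 0: leading byte 0xD0 = 11010000 → 2-byte char #1 = D0 A5.
Offset 2: leading byte 0xF0 = 11110000 → 4-byte char #2 = F0 90 8C B1.
Offset 6: leading byte 0xC4 = 11000100 → 2-byte char #3 = C4 AE.
Offset 8: leading byte 0xF1 = 11110001 → 4-byte char #4 = F1 BF 98 A0.
Offset 12: leading byte 0xF3 = 11110011 → 4-byte char #5 = F3 9B 82 8B.
Leading byte 0xF3 = 11110011 matches 11110xxx → 4-byte sequence.
Byte 1: 0xF3 = 11110011, payload 011 (3 bits).
Byte 2: 0x9B = 10011011 (10xxxxxx ✓), payload 011011.
Byte 3: 0x82 = 10000010 (10xxxxxx ✓), payload 000010.
Byte 4: 0x8B = 10001011 (10xxxxxx ✓), payload 001011.
Concatenate: 011011011000010001011 = 0xDB08B (21 bits → U+DB08B).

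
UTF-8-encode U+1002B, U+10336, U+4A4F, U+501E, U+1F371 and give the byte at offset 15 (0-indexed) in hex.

0x9F

U+1002B → 4-byte form F0 90 80 AB at offsets 0–3.
U+10336 → 4-byte form F0 90 8C B6 at offsets 4–7.
U+4A4F → 3-byte form E4 A9 8F at offsets 8–10.
U+501E → 3-byte form E5 80 9E at offsets 11–13.
U+1F371 → 4-byte form F0 9F 8D B1 at offsets 14–17.
Offset 15 falls in char 5's range; it's byte 2 of F0 9F 8D B1 = 0x9F.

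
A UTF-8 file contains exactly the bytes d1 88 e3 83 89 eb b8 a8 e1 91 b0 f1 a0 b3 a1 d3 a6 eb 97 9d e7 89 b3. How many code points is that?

8

Byte at offset 0: 0xD1 = 11010001 → 2-byte char (#1). Advance 2.
Byte at offset 2: 0xE3 = 11100011 → 3-byte char (#2). Advance 3.
Byte at offset 5: 0xEB = 11101011 → 3-byte char (#3). Advance 3.
Byte at offset 8: 0xE1 = 11100001 → 3-byte char (#4). Advance 3.
Byte at offset 11: 0xF1 = 11110001 → 4-byte char (#5). Advance 4.
Byte at offset 15: 0xD3 = 11010011 → 2-byte char (#6). Advance 2.
Byte at offset 17: 0xEB = 11101011 → 3-byte char (#7). Advance 3.
Byte at offset 20: 0xE7 = 11100111 → 3-byte char (#8). Advance 3.
Reached end at offset 23 after 8 code points.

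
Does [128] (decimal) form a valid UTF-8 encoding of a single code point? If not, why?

Byte 0x80 = 10000000 has the form 10xxxxxx — a continuation byte — but there is no preceding leading byte.

invalid (continuation byte with no leading byte)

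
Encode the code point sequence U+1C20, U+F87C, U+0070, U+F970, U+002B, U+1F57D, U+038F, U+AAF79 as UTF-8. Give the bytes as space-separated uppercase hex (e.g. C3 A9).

E1 B0 A0 EF A1 BC 70 EF A5 B0 2B F0 9F 95 BD CE 8F F2 AA BD B9

U+1C20: 3-byte form → E1 B0 A0.
U+F87C: 3-byte form → EF A1 BC.
U+0070: 1-byte form → 70.
U+F970: 3-byte form → EF A5 B0.
U+002B: 1-byte form → 2B.
U+1F57D: 4-byte form → F0 9F 95 BD.
U+038F: 2-byte form → CE 8F.
U+AAF79: 4-byte form → F2 AA BD B9.
Concatenated (21 bytes): E1 B0 A0 EF A1 BC 70 EF A5 B0 2B F0 9F 95 BD CE 8F F2 AA BD B9.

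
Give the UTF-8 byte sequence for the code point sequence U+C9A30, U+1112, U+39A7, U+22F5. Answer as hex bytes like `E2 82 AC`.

F3 89 A8 B0 E1 84 92 E3 A6 A7 E2 8B B5

U+C9A30: 4-byte form → F3 89 A8 B0.
U+1112: 3-byte form → E1 84 92.
U+39A7: 3-byte form → E3 A6 A7.
U+22F5: 3-byte form → E2 8B B5.
Concatenated (13 bytes): F3 89 A8 B0 E1 84 92 E3 A6 A7 E2 8B B5.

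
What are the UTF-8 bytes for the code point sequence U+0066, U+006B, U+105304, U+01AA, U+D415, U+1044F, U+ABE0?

U+0066: 1-byte form → 66.
U+006B: 1-byte form → 6B.
U+105304: 4-byte form → F4 85 8C 84.
U+01AA: 2-byte form → C6 AA.
U+D415: 3-byte form → ED 90 95.
U+1044F: 4-byte form → F0 90 91 8F.
U+ABE0: 3-byte form → EA AF A0.
Concatenated (18 bytes): 66 6B F4 85 8C 84 C6 AA ED 90 95 F0 90 91 8F EA AF A0.

66 6B F4 85 8C 84 C6 AA ED 90 95 F0 90 91 8F EA AF A0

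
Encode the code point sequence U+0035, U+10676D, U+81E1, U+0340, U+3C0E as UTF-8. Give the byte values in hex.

U+0035: 1-byte form → 35.
U+10676D: 4-byte form → F4 86 9D AD.
U+81E1: 3-byte form → E8 87 A1.
U+0340: 2-byte form → CD 80.
U+3C0E: 3-byte form → E3 B0 8E.
Concatenated (13 bytes): 35 F4 86 9D AD E8 87 A1 CD 80 E3 B0 8E.

35 F4 86 9D AD E8 87 A1 CD 80 E3 B0 8E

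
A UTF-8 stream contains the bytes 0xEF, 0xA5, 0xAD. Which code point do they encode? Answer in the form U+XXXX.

Leading byte 0xEF = 11101111 matches 1110xxxx → 3-byte sequence.
Byte 1: 0xEF = 11101111, payload 1111 (4 bits).
Byte 2: 0xA5 = 10100101 (10xxxxxx ✓), payload 100101.
Byte 3: 0xAD = 10101101 (10xxxxxx ✓), payload 101101.
Concatenate: 1111100101101101 = 0xF96D (16 bits → U+F96D).

U+F96D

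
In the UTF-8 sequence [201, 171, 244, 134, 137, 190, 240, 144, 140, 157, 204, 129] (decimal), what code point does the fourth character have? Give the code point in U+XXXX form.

Offset 0: leading byte 0xC9 = 11001001 → 2-byte char #1 = C9 AB.
Offset 2: leading byte 0xF4 = 11110100 → 4-byte char #2 = F4 86 89 BE.
Offset 6: leading byte 0xF0 = 11110000 → 4-byte char #3 = F0 90 8C 9D.
Offset 10: leading byte 0xCC = 11001100 → 2-byte char #4 = CC 81.
Leading byte 0xCC = 11001100 matches 110xxxxx → 2-byte sequence.
Byte 1: 0xCC = 11001100, payload 01100 (5 bits).
Byte 2: 0x81 = 10000001 (10xxxxxx ✓), payload 000001.
Concatenate: 01100000001 = 0x301 (11 bits → U+0301).

U+0301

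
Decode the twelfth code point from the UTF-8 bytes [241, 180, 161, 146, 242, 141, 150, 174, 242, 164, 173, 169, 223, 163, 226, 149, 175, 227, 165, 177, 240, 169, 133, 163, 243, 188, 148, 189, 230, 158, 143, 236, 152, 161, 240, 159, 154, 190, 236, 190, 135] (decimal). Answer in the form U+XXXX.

U+CF87

Offset 0: leading byte 0xF1 = 11110001 → 4-byte char #1 = F1 B4 A1 92.
Offset 4: leading byte 0xF2 = 11110010 → 4-byte char #2 = F2 8D 96 AE.
Offset 8: leading byte 0xF2 = 11110010 → 4-byte char #3 = F2 A4 AD A9.
Offset 12: leading byte 0xDF = 11011111 → 2-byte char #4 = DF A3.
Offset 14: leading byte 0xE2 = 11100010 → 3-byte char #5 = E2 95 AF.
Offset 17: leading byte 0xE3 = 11100011 → 3-byte char #6 = E3 A5 B1.
Offset 20: leading byte 0xF0 = 11110000 → 4-byte char #7 = F0 A9 85 A3.
Offset 24: leading byte 0xF3 = 11110011 → 4-byte char #8 = F3 BC 94 BD.
Offset 28: leading byte 0xE6 = 11100110 → 3-byte char #9 = E6 9E 8F.
Offset 31: leading byte 0xEC = 11101100 → 3-byte char #10 = EC 98 A1.
Offset 34: leading byte 0xF0 = 11110000 → 4-byte char #11 = F0 9F 9A BE.
Offset 38: leading byte 0xEC = 11101100 → 3-byte char #12 = EC BE 87.
Leading byte 0xEC = 11101100 matches 1110xxxx → 3-byte sequence.
Byte 1: 0xEC = 11101100, payload 1100 (4 bits).
Byte 2: 0xBE = 10111110 (10xxxxxx ✓), payload 111110.
Byte 3: 0x87 = 10000111 (10xxxxxx ✓), payload 000111.
Concatenate: 1100111110000111 = 0xCF87 (16 bits → U+CF87).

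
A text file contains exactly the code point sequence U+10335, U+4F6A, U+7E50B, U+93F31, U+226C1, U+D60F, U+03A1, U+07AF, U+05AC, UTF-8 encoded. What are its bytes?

U+10335: 4-byte form → F0 90 8C B5.
U+4F6A: 3-byte form → E4 BD AA.
U+7E50B: 4-byte form → F1 BE 94 8B.
U+93F31: 4-byte form → F2 93 BC B1.
U+226C1: 4-byte form → F0 A2 9B 81.
U+D60F: 3-byte form → ED 98 8F.
U+03A1: 2-byte form → CE A1.
U+07AF: 2-byte form → DE AF.
U+05AC: 2-byte form → D6 AC.
Concatenated (28 bytes): F0 90 8C B5 E4 BD AA F1 BE 94 8B F2 93 BC B1 F0 A2 9B 81 ED 98 8F CE A1 DE AF D6 AC.

F0 90 8C B5 E4 BD AA F1 BE 94 8B F2 93 BC B1 F0 A2 9B 81 ED 98 8F CE A1 DE AF D6 AC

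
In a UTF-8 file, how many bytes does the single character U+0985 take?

3

U+0985 = 0x985. UTF-8 uses 1 byte below 0x80, 2 below 0x800, 3 below 0x10000, 4 up to 0x10FFFF. 0x985 is in U+0800–U+FFFF → 3 bytes.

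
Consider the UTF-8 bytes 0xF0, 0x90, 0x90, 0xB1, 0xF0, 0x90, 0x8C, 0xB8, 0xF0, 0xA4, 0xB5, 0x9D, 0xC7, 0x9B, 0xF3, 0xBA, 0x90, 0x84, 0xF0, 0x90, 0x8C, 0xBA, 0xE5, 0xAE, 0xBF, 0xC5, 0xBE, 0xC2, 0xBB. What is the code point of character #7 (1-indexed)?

U+5BBF

Offset 0: leading byte 0xF0 = 11110000 → 4-byte char #1 = F0 90 90 B1.
Offset 4: leading byte 0xF0 = 11110000 → 4-byte char #2 = F0 90 8C B8.
Offset 8: leading byte 0xF0 = 11110000 → 4-byte char #3 = F0 A4 B5 9D.
Offset 12: leading byte 0xC7 = 11000111 → 2-byte char #4 = C7 9B.
Offset 14: leading byte 0xF3 = 11110011 → 4-byte char #5 = F3 BA 90 84.
Offset 18: leading byte 0xF0 = 11110000 → 4-byte char #6 = F0 90 8C BA.
Offset 22: leading byte 0xE5 = 11100101 → 3-byte char #7 = E5 AE BF.
Leading byte 0xE5 = 11100101 matches 1110xxxx → 3-byte sequence.
Byte 1: 0xE5 = 11100101, payload 0101 (4 bits).
Byte 2: 0xAE = 10101110 (10xxxxxx ✓), payload 101110.
Byte 3: 0xBF = 10111111 (10xxxxxx ✓), payload 111111.
Concatenate: 0101101110111111 = 0x5BBF (16 bits → U+5BBF).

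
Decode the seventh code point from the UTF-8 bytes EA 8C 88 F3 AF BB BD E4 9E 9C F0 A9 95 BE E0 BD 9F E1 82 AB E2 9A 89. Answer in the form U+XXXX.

U+2689

Offset 0: leading byte 0xEA = 11101010 → 3-byte char #1 = EA 8C 88.
Offset 3: leading byte 0xF3 = 11110011 → 4-byte char #2 = F3 AF BB BD.
Offset 7: leading byte 0xE4 = 11100100 → 3-byte char #3 = E4 9E 9C.
Offset 10: leading byte 0xF0 = 11110000 → 4-byte char #4 = F0 A9 95 BE.
Offset 14: leading byte 0xE0 = 11100000 → 3-byte char #5 = E0 BD 9F.
Offset 17: leading byte 0xE1 = 11100001 → 3-byte char #6 = E1 82 AB.
Offset 20: leading byte 0xE2 = 11100010 → 3-byte char #7 = E2 9A 89.
Leading byte 0xE2 = 11100010 matches 1110xxxx → 3-byte sequence.
Byte 1: 0xE2 = 11100010, payload 0010 (4 bits).
Byte 2: 0x9A = 10011010 (10xxxxxx ✓), payload 011010.
Byte 3: 0x89 = 10001001 (10xxxxxx ✓), payload 001001.
Concatenate: 0010011010001001 = 0x2689 (16 bits → U+2689).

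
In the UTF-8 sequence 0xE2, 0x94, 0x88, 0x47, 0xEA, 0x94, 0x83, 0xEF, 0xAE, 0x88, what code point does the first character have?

Offset 0: leading byte 0xE2 = 11100010 → 3-byte char #1 = E2 94 88.
Leading byte 0xE2 = 11100010 matches 1110xxxx → 3-byte sequence.
Byte 1: 0xE2 = 11100010, payload 0010 (4 bits).
Byte 2: 0x94 = 10010100 (10xxxxxx ✓), payload 010100.
Byte 3: 0x88 = 10001000 (10xxxxxx ✓), payload 001000.
Concatenate: 0010010100001000 = 0x2508 (16 bits → U+2508).

U+2508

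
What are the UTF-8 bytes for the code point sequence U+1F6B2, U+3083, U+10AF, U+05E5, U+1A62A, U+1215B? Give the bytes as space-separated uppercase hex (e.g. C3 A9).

U+1F6B2: 4-byte form → F0 9F 9A B2.
U+3083: 3-byte form → E3 82 83.
U+10AF: 3-byte form → E1 82 AF.
U+05E5: 2-byte form → D7 A5.
U+1A62A: 4-byte form → F0 9A 98 AA.
U+1215B: 4-byte form → F0 92 85 9B.
Concatenated (20 bytes): F0 9F 9A B2 E3 82 83 E1 82 AF D7 A5 F0 9A 98 AA F0 92 85 9B.

F0 9F 9A B2 E3 82 83 E1 82 AF D7 A5 F0 9A 98 AA F0 92 85 9B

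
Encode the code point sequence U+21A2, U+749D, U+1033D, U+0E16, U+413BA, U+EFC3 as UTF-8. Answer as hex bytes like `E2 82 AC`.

E2 86 A2 E7 92 9D F0 90 8C BD E0 B8 96 F1 81 8E BA EE BF 83

U+21A2: 3-byte form → E2 86 A2.
U+749D: 3-byte form → E7 92 9D.
U+1033D: 4-byte form → F0 90 8C BD.
U+0E16: 3-byte form → E0 B8 96.
U+413BA: 4-byte form → F1 81 8E BA.
U+EFC3: 3-byte form → EE BF 83.
Concatenated (20 bytes): E2 86 A2 E7 92 9D F0 90 8C BD E0 B8 96 F1 81 8E BA EE BF 83.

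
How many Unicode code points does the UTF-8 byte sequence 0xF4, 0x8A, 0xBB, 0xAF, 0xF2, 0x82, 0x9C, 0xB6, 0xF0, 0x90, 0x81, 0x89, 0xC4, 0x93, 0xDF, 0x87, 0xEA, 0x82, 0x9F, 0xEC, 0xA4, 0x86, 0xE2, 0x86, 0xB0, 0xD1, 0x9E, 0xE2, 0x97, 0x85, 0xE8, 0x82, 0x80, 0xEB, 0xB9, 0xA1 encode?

12

Byte at offset 0: 0xF4 = 11110100 → 4-byte char (#1). Advance 4.
Byte at offset 4: 0xF2 = 11110010 → 4-byte char (#2). Advance 4.
Byte at offset 8: 0xF0 = 11110000 → 4-byte char (#3). Advance 4.
Byte at offset 12: 0xC4 = 11000100 → 2-byte char (#4). Advance 2.
Byte at offset 14: 0xDF = 11011111 → 2-byte char (#5). Advance 2.
Byte at offset 16: 0xEA = 11101010 → 3-byte char (#6). Advance 3.
Byte at offset 19: 0xEC = 11101100 → 3-byte char (#7). Advance 3.
Byte at offset 22: 0xE2 = 11100010 → 3-byte char (#8). Advance 3.
Byte at offset 25: 0xD1 = 11010001 → 2-byte char (#9). Advance 2.
Byte at offset 27: 0xE2 = 11100010 → 3-byte char (#10). Advance 3.
Byte at offset 30: 0xE8 = 11101000 → 3-byte char (#11). Advance 3.
Byte at offset 33: 0xEB = 11101011 → 3-byte char (#12). Advance 3.
Reached end at offset 36 after 12 code points.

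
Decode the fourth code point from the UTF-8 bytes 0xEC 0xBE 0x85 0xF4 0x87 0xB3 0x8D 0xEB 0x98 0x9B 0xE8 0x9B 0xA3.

Offset 0: leading byte 0xEC = 11101100 → 3-byte char #1 = EC BE 85.
Offset 3: leading byte 0xF4 = 11110100 → 4-byte char #2 = F4 87 B3 8D.
Offset 7: leading byte 0xEB = 11101011 → 3-byte char #3 = EB 98 9B.
Offset 10: leading byte 0xE8 = 11101000 → 3-byte char #4 = E8 9B A3.
Leading byte 0xE8 = 11101000 matches 1110xxxx → 3-byte sequence.
Byte 1: 0xE8 = 11101000, payload 1000 (4 bits).
Byte 2: 0x9B = 10011011 (10xxxxxx ✓), payload 011011.
Byte 3: 0xA3 = 10100011 (10xxxxxx ✓), payload 100011.
Concatenate: 1000011011100011 = 0x86E3 (16 bits → U+86E3).

U+86E3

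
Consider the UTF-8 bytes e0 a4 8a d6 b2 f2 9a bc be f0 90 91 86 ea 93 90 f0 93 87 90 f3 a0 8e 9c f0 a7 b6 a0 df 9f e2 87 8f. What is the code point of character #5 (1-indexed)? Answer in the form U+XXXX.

U+A4D0

Offset 0: leading byte 0xE0 = 11100000 → 3-byte char #1 = E0 A4 8A.
Offset 3: leading byte 0xD6 = 11010110 → 2-byte char #2 = D6 B2.
Offset 5: leading byte 0xF2 = 11110010 → 4-byte char #3 = F2 9A BC BE.
Offset 9: leading byte 0xF0 = 11110000 → 4-byte char #4 = F0 90 91 86.
Offset 13: leading byte 0xEA = 11101010 → 3-byte char #5 = EA 93 90.
Leading byte 0xEA = 11101010 matches 1110xxxx → 3-byte sequence.
Byte 1: 0xEA = 11101010, payload 1010 (4 bits).
Byte 2: 0x93 = 10010011 (10xxxxxx ✓), payload 010011.
Byte 3: 0x90 = 10010000 (10xxxxxx ✓), payload 010000.
Concatenate: 1010010011010000 = 0xA4D0 (16 bits → U+A4D0).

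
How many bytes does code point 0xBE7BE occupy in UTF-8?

4

U+BE7BE = 0xBE7BE. UTF-8 uses 1 byte below 0x80, 2 below 0x800, 3 below 0x10000, 4 up to 0x10FFFF. 0xBE7BE is in U+10000–U+10FFFF → 4 bytes.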